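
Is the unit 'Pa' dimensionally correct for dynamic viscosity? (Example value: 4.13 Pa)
No

dynamic viscosity has SI base units: kg / (m * s)
Pa does NOT reduce to kg / (m * s); a valid unit for dynamic viscosity would be e.g. Pa·s.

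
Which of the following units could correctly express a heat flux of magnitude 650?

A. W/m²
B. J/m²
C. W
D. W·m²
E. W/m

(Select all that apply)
A

heat flux has SI base units: kg / s^3

Checking each option against kg / s^3:
  A. W/m²: ✓ matches
  B. J/m²: ✗ does not match
  C. W: ✗ does not match
  D. W·m²: ✗ does not match
  E. W/m: ✗ does not match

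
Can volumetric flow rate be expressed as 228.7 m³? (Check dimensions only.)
No

volumetric flow rate has SI base units: m^3 / s
m³ does NOT reduce to m^3 / s; a valid unit for volumetric flow rate would be e.g. m³/s.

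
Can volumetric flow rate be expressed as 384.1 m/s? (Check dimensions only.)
No

volumetric flow rate has SI base units: m^3 / s
m/s does NOT reduce to m^3 / s; a valid unit for volumetric flow rate would be e.g. m³/s.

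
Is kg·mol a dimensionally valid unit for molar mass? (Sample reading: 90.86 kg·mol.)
No

molar mass has SI base units: kg / mol
kg·mol does NOT reduce to kg / mol; a valid unit for molar mass would be e.g. kg/mol.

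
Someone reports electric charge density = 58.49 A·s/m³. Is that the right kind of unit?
Yes

electric charge density has SI base units: A * s / m^3
A·s/m³ reduces to the same SI base units, so it is a valid unit for electric charge density.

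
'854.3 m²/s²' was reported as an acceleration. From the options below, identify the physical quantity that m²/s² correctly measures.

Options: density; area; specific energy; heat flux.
specific energy

acceleration should have units dimensionally equivalent to m / s^2 (e.g. m/s²).
The given unit 'm²/s²' reduces to m^2 / s^2. Of the listed options, that is the dimensionality of specific energy.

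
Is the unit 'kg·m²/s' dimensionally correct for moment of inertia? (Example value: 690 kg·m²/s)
No

moment of inertia has SI base units: kg * m^2
kg·m²/s does NOT reduce to kg * m^2; a valid unit for moment of inertia would be e.g. kg·m².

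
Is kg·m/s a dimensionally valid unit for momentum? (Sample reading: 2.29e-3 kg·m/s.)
Yes

momentum has SI base units: kg * m / s
kg·m/s reduces to the same SI base units, so it is a valid unit for momentum.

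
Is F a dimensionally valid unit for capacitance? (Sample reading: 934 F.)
Yes

capacitance has SI base units: A^2 * s^4 / (kg * m^2)
F reduces to the same SI base units, so it is a valid unit for capacitance.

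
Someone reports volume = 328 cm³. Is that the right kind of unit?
Yes

volume has SI base units: m^3
cm³ reduces to the same SI base units, so it is a valid unit for volume.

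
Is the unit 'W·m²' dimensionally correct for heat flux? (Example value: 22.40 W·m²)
No

heat flux has SI base units: kg / s^3
W·m² does NOT reduce to kg / s^3; a valid unit for heat flux would be e.g. W/m².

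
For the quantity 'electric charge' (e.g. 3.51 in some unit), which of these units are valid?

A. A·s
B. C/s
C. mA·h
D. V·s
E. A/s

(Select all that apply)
A, C

electric charge has SI base units: A * s

Checking each option against A * s:
  A. A·s: ✓ matches
  B. C/s: ✗ does not match
  C. mA·h: ✓ matches
  D. V·s: ✗ does not match
  E. A/s: ✗ does not match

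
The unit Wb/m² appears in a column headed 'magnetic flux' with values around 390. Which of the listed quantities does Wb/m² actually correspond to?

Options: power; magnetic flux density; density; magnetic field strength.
magnetic flux density

magnetic flux should have units dimensionally equivalent to kg * m^2 / (A * s^2) (e.g. Wb).
The given unit 'Wb/m²' reduces to kg / (A * s^2). Of the listed options, that is the dimensionality of magnetic flux density.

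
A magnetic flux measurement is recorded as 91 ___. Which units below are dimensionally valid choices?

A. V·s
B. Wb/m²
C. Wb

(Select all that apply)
A, C

magnetic flux has SI base units: kg * m^2 / (A * s^2)

Checking each option against kg * m^2 / (A * s^2):
  A. V·s: ✓ matches
  B. Wb/m²: ✗ does not match
  C. Wb: ✓ matches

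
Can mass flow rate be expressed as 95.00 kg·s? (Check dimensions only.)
No

mass flow rate has SI base units: kg / s
kg·s does NOT reduce to kg / s; a valid unit for mass flow rate would be e.g. kg/s.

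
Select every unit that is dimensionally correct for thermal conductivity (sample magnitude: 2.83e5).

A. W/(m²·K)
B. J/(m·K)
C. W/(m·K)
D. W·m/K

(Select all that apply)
C

thermal conductivity has SI base units: kg * m / (s^3 * K)

Checking each option against kg * m / (s^3 * K):
  A. W/(m²·K): ✗ does not match
  B. J/(m·K): ✗ does not match
  C. W/(m·K): ✓ matches
  D. W·m/K: ✗ does not match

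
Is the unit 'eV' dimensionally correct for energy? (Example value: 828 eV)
Yes

energy has SI base units: kg * m^2 / s^2
eV reduces to the same SI base units, so it is a valid unit for energy.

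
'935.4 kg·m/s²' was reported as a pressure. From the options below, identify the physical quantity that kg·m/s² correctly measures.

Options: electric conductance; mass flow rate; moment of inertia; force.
force

pressure should have units dimensionally equivalent to kg / (m * s^2) (e.g. Pa).
The given unit 'kg·m/s²' reduces to kg * m / s^2. Of the listed options, that is the dimensionality of force.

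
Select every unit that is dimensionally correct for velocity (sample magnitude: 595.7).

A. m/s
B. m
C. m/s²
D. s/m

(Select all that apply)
A

velocity has SI base units: m / s

Checking each option against m / s:
  A. m/s: ✓ matches
  B. m: ✗ does not match
  C. m/s²: ✗ does not match
  D. s/m: ✗ does not match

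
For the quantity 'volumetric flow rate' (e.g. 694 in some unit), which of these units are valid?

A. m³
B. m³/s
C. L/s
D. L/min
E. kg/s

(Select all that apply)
B, C, D

volumetric flow rate has SI base units: m^3 / s

Checking each option against m^3 / s:
  A. m³: ✗ does not match
  B. m³/s: ✓ matches
  C. L/s: ✓ matches
  D. L/min: ✓ matches
  E. kg/s: ✗ does not match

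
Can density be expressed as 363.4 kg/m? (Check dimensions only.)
No

density has SI base units: kg / m^3
kg/m does NOT reduce to kg / m^3; a valid unit for density would be e.g. kg/m³.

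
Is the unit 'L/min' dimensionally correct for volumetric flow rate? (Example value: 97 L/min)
Yes

volumetric flow rate has SI base units: m^3 / s
L/min reduces to the same SI base units, so it is a valid unit for volumetric flow rate.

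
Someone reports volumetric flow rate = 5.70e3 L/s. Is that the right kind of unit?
Yes

volumetric flow rate has SI base units: m^3 / s
L/s reduces to the same SI base units, so it is a valid unit for volumetric flow rate.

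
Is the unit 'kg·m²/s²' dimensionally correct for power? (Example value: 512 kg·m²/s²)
No

power has SI base units: kg * m^2 / s^3
kg·m²/s² does NOT reduce to kg * m^2 / s^3; a valid unit for power would be e.g. W.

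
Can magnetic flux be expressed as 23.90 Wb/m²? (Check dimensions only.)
No

magnetic flux has SI base units: kg * m^2 / (A * s^2)
Wb/m² does NOT reduce to kg * m^2 / (A * s^2); a valid unit for magnetic flux would be e.g. Wb.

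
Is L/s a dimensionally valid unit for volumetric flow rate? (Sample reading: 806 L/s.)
Yes

volumetric flow rate has SI base units: m^3 / s
L/s reduces to the same SI base units, so it is a valid unit for volumetric flow rate.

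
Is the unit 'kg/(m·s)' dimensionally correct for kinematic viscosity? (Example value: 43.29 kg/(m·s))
No

kinematic viscosity has SI base units: m^2 / s
kg/(m·s) does NOT reduce to m^2 / s; a valid unit for kinematic viscosity would be e.g. m²/s.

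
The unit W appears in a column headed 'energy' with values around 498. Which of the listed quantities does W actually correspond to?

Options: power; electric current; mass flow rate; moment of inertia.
power

energy should have units dimensionally equivalent to kg * m^2 / s^2 (e.g. J).
The given unit 'W' reduces to kg * m^2 / s^3. Of the listed options, that is the dimensionality of power.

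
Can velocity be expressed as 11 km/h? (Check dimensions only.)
Yes

velocity has SI base units: m / s
km/h reduces to the same SI base units, so it is a valid unit for velocity.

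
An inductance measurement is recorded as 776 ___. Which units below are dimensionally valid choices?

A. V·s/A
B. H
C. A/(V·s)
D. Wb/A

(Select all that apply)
A, B, D

inductance has SI base units: kg * m^2 / (A^2 * s^2)

Checking each option against kg * m^2 / (A^2 * s^2):
  A. V·s/A: ✓ matches
  B. H: ✓ matches
  C. A/(V·s): ✗ does not match
  D. Wb/A: ✓ matches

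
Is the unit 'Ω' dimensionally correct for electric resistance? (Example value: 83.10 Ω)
Yes

electric resistance has SI base units: kg * m^2 / (A^2 * s^3)
Ω reduces to the same SI base units, so it is a valid unit for electric resistance.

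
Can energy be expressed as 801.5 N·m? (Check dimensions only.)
Yes

energy has SI base units: kg * m^2 / s^2
N·m reduces to the same SI base units, so it is a valid unit for energy.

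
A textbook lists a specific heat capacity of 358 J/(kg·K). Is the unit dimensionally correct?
Yes

specific heat capacity has SI base units: m^2 / (s^2 * K)
J/(kg·K) reduces to the same SI base units, so it is a valid unit for specific heat capacity.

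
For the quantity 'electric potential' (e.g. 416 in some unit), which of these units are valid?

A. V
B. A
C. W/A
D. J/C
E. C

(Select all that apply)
A, C, D

electric potential has SI base units: kg * m^2 / (A * s^3)

Checking each option against kg * m^2 / (A * s^3):
  A. V: ✓ matches
  B. A: ✗ does not match
  C. W/A: ✓ matches
  D. J/C: ✓ matches
  E. C: ✗ does not match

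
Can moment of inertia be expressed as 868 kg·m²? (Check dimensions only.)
Yes

moment of inertia has SI base units: kg * m^2
kg·m² reduces to the same SI base units, so it is a valid unit for moment of inertia.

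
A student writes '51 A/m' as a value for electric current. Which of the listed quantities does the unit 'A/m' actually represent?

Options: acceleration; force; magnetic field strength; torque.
magnetic field strength

electric current should have units dimensionally equivalent to A (e.g. A).
The given unit 'A/m' reduces to A / m. Of the listed options, that is the dimensionality of magnetic field strength.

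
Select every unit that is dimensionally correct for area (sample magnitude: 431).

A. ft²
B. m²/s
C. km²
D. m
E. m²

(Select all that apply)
A, C, E

area has SI base units: m^2

Checking each option against m^2:
  A. ft²: ✓ matches
  B. m²/s: ✗ does not match
  C. km²: ✓ matches
  D. m: ✗ does not match
  E. m²: ✓ matches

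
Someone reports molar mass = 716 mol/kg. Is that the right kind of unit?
No

molar mass has SI base units: kg / mol
mol/kg does NOT reduce to kg / mol; a valid unit for molar mass would be e.g. kg/mol.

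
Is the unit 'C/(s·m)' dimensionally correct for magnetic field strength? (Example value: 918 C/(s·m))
Yes

magnetic field strength has SI base units: A / m
C/(s·m) reduces to the same SI base units, so it is a valid unit for magnetic field strength.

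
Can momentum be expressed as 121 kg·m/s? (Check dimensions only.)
Yes

momentum has SI base units: kg * m / s
kg·m/s reduces to the same SI base units, so it is a valid unit for momentum.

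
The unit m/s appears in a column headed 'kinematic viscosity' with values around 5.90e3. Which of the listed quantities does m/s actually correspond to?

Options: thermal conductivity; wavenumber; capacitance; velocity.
velocity

kinematic viscosity should have units dimensionally equivalent to m^2 / s (e.g. m²/s).
The given unit 'm/s' reduces to m / s. Of the listed options, that is the dimensionality of velocity.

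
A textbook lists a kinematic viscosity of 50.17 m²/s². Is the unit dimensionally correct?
No

kinematic viscosity has SI base units: m^2 / s
m²/s² does NOT reduce to m^2 / s; a valid unit for kinematic viscosity would be e.g. m²/s.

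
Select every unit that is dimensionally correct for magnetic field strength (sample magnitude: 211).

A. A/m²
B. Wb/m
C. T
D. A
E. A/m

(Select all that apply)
E

magnetic field strength has SI base units: A / m

Checking each option against A / m:
  A. A/m²: ✗ does not match
  B. Wb/m: ✗ does not match
  C. T: ✗ does not match
  D. A: ✗ does not match
  E. A/m: ✓ matches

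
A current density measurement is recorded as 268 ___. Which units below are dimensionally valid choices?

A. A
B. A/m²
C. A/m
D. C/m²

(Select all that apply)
B

current density has SI base units: A / m^2

Checking each option against A / m^2:
  A. A: ✗ does not match
  B. A/m²: ✓ matches
  C. A/m: ✗ does not match
  D. C/m²: ✗ does not match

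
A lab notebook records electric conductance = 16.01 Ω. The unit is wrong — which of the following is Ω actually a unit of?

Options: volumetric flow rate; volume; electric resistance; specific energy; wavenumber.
electric resistance

electric conductance should have units dimensionally equivalent to A^2 * s^3 / (kg * m^2) (e.g. S).
The given unit 'Ω' reduces to kg * m^2 / (A^2 * s^3). Of the listed options, that is the dimensionality of electric resistance.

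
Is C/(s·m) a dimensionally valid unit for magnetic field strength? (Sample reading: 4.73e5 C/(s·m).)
Yes

magnetic field strength has SI base units: A / m
C/(s·m) reduces to the same SI base units, so it is a valid unit for magnetic field strength.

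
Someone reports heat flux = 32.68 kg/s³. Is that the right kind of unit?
Yes

heat flux has SI base units: kg / s^3
kg/s³ reduces to the same SI base units, so it is a valid unit for heat flux.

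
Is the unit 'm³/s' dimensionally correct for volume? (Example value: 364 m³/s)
No

volume has SI base units: m^3
m³/s does NOT reduce to m^3; a valid unit for volume would be e.g. m³.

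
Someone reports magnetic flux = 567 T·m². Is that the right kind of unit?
Yes

magnetic flux has SI base units: kg * m^2 / (A * s^2)
T·m² reduces to the same SI base units, so it is a valid unit for magnetic flux.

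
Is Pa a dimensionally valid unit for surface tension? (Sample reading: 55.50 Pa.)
No

surface tension has SI base units: kg / s^2
Pa does NOT reduce to kg / s^2; a valid unit for surface tension would be e.g. N/m.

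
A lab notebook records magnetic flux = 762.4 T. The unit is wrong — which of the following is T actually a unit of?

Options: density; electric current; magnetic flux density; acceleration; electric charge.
magnetic flux density

magnetic flux should have units dimensionally equivalent to kg * m^2 / (A * s^2) (e.g. Wb).
The given unit 'T' reduces to kg / (A * s^2). Of the listed options, that is the dimensionality of magnetic flux density.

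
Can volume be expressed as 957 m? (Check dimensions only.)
No

volume has SI base units: m^3
m does NOT reduce to m^3; a valid unit for volume would be e.g. m³.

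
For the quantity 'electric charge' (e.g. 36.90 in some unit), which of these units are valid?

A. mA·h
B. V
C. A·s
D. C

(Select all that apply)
A, C, D

electric charge has SI base units: A * s

Checking each option against A * s:
  A. mA·h: ✓ matches
  B. V: ✗ does not match
  C. A·s: ✓ matches
  D. C: ✓ matches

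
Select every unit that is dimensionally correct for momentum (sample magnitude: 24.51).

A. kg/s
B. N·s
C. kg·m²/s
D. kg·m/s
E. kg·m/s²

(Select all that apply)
B, D

momentum has SI base units: kg * m / s

Checking each option against kg * m / s:
  A. kg/s: ✗ does not match
  B. N·s: ✓ matches
  C. kg·m²/s: ✗ does not match
  D. kg·m/s: ✓ matches
  E. kg·m/s²: ✗ does not match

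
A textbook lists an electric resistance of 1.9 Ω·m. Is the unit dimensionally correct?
No

electric resistance has SI base units: kg * m^2 / (A^2 * s^3)
Ω·m does NOT reduce to kg * m^2 / (A^2 * s^3); a valid unit for electric resistance would be e.g. Ω.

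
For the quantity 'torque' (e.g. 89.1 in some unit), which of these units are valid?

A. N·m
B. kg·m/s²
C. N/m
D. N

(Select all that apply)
A

torque has SI base units: kg * m^2 / s^2

Checking each option against kg * m^2 / s^2:
  A. N·m: ✓ matches
  B. kg·m/s²: ✗ does not match
  C. N/m: ✗ does not match
  D. N: ✗ does not match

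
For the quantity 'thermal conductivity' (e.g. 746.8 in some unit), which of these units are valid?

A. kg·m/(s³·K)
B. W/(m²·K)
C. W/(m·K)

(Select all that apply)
A, C

thermal conductivity has SI base units: kg * m / (s^3 * K)

Checking each option against kg * m / (s^3 * K):
  A. kg·m/(s³·K): ✓ matches
  B. W/(m²·K): ✗ does not match
  C. W/(m·K): ✓ matches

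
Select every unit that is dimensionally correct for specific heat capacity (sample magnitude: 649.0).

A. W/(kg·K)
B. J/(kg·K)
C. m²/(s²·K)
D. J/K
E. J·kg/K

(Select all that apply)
B, C

specific heat capacity has SI base units: m^2 / (s^2 * K)

Checking each option against m^2 / (s^2 * K):
  A. W/(kg·K): ✗ does not match
  B. J/(kg·K): ✓ matches
  C. m²/(s²·K): ✓ matches
  D. J/K: ✗ does not match
  E. J·kg/K: ✗ does not match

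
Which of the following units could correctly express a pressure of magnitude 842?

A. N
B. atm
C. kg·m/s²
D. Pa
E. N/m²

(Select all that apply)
B, D, E

pressure has SI base units: kg / (m * s^2)

Checking each option against kg / (m * s^2):
  A. N: ✗ does not match
  B. atm: ✓ matches
  C. kg·m/s²: ✗ does not match
  D. Pa: ✓ matches
  E. N/m²: ✓ matches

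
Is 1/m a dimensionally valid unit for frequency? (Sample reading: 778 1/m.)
No

frequency has SI base units: 1 / s
1/m does NOT reduce to 1 / s; a valid unit for frequency would be e.g. Hz.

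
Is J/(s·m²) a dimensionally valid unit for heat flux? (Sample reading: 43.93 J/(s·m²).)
Yes

heat flux has SI base units: kg / s^3
J/(s·m²) reduces to the same SI base units, so it is a valid unit for heat flux.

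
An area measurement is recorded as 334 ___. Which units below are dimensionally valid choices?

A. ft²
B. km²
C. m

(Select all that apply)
A, B

area has SI base units: m^2

Checking each option against m^2:
  A. ft²: ✓ matches
  B. km²: ✓ matches
  C. m: ✗ does not match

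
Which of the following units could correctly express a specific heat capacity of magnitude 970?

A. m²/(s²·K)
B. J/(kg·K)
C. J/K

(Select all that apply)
A, B

specific heat capacity has SI base units: m^2 / (s^2 * K)

Checking each option against m^2 / (s^2 * K):
  A. m²/(s²·K): ✓ matches
  B. J/(kg·K): ✓ matches
  C. J/K: ✗ does not match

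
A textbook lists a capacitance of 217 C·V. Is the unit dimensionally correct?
No

capacitance has SI base units: A^2 * s^4 / (kg * m^2)
C·V does NOT reduce to A^2 * s^4 / (kg * m^2); a valid unit for capacitance would be e.g. F.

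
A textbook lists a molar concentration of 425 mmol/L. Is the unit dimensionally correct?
Yes

molar concentration has SI base units: mol / m^3
mmol/L reduces to the same SI base units, so it is a valid unit for molar concentration.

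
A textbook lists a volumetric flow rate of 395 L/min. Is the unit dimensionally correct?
Yes

volumetric flow rate has SI base units: m^3 / s
L/min reduces to the same SI base units, so it is a valid unit for volumetric flow rate.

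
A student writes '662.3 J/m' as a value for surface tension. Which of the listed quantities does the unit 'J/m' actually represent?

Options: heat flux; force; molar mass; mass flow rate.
force

surface tension should have units dimensionally equivalent to kg / s^2 (e.g. N/m).
The given unit 'J/m' reduces to kg * m / s^2. Of the listed options, that is the dimensionality of force.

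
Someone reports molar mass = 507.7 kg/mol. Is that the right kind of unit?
Yes

molar mass has SI base units: kg / mol
kg/mol reduces to the same SI base units, so it is a valid unit for molar mass.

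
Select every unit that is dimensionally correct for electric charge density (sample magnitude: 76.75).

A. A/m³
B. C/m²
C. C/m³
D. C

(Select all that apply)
C

electric charge density has SI base units: A * s / m^3

Checking each option against A * s / m^3:
  A. A/m³: ✗ does not match
  B. C/m²: ✗ does not match
  C. C/m³: ✓ matches
  D. C: ✗ does not match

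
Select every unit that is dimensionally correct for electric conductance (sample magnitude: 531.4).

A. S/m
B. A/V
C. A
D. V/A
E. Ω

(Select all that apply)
B

electric conductance has SI base units: A^2 * s^3 / (kg * m^2)

Checking each option against A^2 * s^3 / (kg * m^2):
  A. S/m: ✗ does not match
  B. A/V: ✓ matches
  C. A: ✗ does not match
  D. V/A: ✗ does not match
  E. Ω: ✗ does not match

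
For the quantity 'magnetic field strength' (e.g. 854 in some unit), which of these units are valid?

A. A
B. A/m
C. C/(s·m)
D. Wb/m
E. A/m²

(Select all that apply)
B, C

magnetic field strength has SI base units: A / m

Checking each option against A / m:
  A. A: ✗ does not match
  B. A/m: ✓ matches
  C. C/(s·m): ✓ matches
  D. Wb/m: ✗ does not match
  E. A/m²: ✗ does not match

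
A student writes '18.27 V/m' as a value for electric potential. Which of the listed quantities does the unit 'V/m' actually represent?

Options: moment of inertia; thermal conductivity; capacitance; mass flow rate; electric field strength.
electric field strength

electric potential should have units dimensionally equivalent to kg * m^2 / (A * s^3) (e.g. V).
The given unit 'V/m' reduces to kg * m / (A * s^3). Of the listed options, that is the dimensionality of electric field strength.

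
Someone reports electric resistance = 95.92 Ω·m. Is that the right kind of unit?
No

electric resistance has SI base units: kg * m^2 / (A^2 * s^3)
Ω·m does NOT reduce to kg * m^2 / (A^2 * s^3); a valid unit for electric resistance would be e.g. Ω.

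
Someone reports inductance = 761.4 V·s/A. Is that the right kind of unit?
Yes

inductance has SI base units: kg * m^2 / (A^2 * s^2)
V·s/A reduces to the same SI base units, so it is a valid unit for inductance.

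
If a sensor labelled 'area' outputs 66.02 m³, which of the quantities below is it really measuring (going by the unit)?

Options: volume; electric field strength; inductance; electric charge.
volume

area should have units dimensionally equivalent to m^2 (e.g. m²).
The given unit 'm³' reduces to m^3. Of the listed options, that is the dimensionality of volume.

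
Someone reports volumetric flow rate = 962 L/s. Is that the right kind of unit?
Yes

volumetric flow rate has SI base units: m^3 / s
L/s reduces to the same SI base units, so it is a valid unit for volumetric flow rate.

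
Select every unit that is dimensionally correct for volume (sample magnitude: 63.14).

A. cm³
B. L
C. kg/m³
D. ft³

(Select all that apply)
A, B, D

volume has SI base units: m^3

Checking each option against m^3:
  A. cm³: ✓ matches
  B. L: ✓ matches
  C. kg/m³: ✗ does not match
  D. ft³: ✓ matches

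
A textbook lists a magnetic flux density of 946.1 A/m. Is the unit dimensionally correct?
No

magnetic flux density has SI base units: kg / (A * s^2)
A/m does NOT reduce to kg / (A * s^2); a valid unit for magnetic flux density would be e.g. T.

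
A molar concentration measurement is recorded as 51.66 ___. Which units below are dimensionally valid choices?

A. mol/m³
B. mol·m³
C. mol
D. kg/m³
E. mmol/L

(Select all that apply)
A, E

molar concentration has SI base units: mol / m^3

Checking each option against mol / m^3:
  A. mol/m³: ✓ matches
  B. mol·m³: ✗ does not match
  C. mol: ✗ does not match
  D. kg/m³: ✗ does not match
  E. mmol/L: ✓ matches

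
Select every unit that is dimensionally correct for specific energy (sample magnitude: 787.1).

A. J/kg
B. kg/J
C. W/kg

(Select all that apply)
A

specific energy has SI base units: m^2 / s^2

Checking each option against m^2 / s^2:
  A. J/kg: ✓ matches
  B. kg/J: ✗ does not match
  C. W/kg: ✗ does not match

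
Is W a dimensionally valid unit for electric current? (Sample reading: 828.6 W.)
No

electric current has SI base units: A
W does NOT reduce to A; a valid unit for electric current would be e.g. A.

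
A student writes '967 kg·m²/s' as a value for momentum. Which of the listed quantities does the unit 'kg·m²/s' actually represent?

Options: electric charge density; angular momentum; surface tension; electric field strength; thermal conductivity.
angular momentum

momentum should have units dimensionally equivalent to kg * m / s (e.g. kg·m/s).
The given unit 'kg·m²/s' reduces to kg * m^2 / s. Of the listed options, that is the dimensionality of angular momentum.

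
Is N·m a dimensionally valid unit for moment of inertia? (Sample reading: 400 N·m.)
No

moment of inertia has SI base units: kg * m^2
N·m does NOT reduce to kg * m^2; a valid unit for moment of inertia would be e.g. kg·m².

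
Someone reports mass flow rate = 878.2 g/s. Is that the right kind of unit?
Yes

mass flow rate has SI base units: kg / s
g/s reduces to the same SI base units, so it is a valid unit for mass flow rate.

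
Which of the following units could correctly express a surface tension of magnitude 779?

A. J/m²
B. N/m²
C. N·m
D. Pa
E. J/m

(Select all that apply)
A

surface tension has SI base units: kg / s^2

Checking each option against kg / s^2:
  A. J/m²: ✓ matches
  B. N/m²: ✗ does not match
  C. N·m: ✗ does not match
  D. Pa: ✗ does not match
  E. J/m: ✗ does not match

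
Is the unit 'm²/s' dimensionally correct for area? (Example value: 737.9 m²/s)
No

area has SI base units: m^2
m²/s does NOT reduce to m^2; a valid unit for area would be e.g. m².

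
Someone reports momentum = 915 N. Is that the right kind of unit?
No

momentum has SI base units: kg * m / s
N does NOT reduce to kg * m / s; a valid unit for momentum would be e.g. kg·m/s.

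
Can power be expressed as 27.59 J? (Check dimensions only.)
No

power has SI base units: kg * m^2 / s^3
J does NOT reduce to kg * m^2 / s^3; a valid unit for power would be e.g. W.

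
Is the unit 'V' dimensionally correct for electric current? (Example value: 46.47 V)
No

electric current has SI base units: A
V does NOT reduce to A; a valid unit for electric current would be e.g. A.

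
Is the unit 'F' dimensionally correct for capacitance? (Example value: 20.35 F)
Yes

capacitance has SI base units: A^2 * s^4 / (kg * m^2)
F reduces to the same SI base units, so it is a valid unit for capacitance.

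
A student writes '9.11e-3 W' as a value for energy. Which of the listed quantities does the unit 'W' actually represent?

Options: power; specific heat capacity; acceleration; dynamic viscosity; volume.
power

energy should have units dimensionally equivalent to kg * m^2 / s^2 (e.g. J).
The given unit 'W' reduces to kg * m^2 / s^3. Of the listed options, that is the dimensionality of power.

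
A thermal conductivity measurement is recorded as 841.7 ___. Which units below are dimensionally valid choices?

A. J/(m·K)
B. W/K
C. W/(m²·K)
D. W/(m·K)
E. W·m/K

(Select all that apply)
D

thermal conductivity has SI base units: kg * m / (s^3 * K)

Checking each option against kg * m / (s^3 * K):
  A. J/(m·K): ✗ does not match
  B. W/K: ✗ does not match
  C. W/(m²·K): ✗ does not match
  D. W/(m·K): ✓ matches
  E. W·m/K: ✗ does not match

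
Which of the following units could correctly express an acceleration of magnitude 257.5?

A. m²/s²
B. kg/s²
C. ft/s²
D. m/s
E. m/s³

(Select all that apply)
C

acceleration has SI base units: m / s^2

Checking each option against m / s^2:
  A. m²/s²: ✗ does not match
  B. kg/s²: ✗ does not match
  C. ft/s²: ✓ matches
  D. m/s: ✗ does not match
  E. m/s³: ✗ does not match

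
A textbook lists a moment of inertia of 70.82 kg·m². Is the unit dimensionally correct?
Yes

moment of inertia has SI base units: kg * m^2
kg·m² reduces to the same SI base units, so it is a valid unit for moment of inertia.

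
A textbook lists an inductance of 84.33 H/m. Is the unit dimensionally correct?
No

inductance has SI base units: kg * m^2 / (A^2 * s^2)
H/m does NOT reduce to kg * m^2 / (A^2 * s^2); a valid unit for inductance would be e.g. H.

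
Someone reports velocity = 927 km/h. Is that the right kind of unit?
Yes

velocity has SI base units: m / s
km/h reduces to the same SI base units, so it is a valid unit for velocity.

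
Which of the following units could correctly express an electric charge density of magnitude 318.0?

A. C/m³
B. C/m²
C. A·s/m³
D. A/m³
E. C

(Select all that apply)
A, C

electric charge density has SI base units: A * s / m^3

Checking each option against A * s / m^3:
  A. C/m³: ✓ matches
  B. C/m²: ✗ does not match
  C. A·s/m³: ✓ matches
  D. A/m³: ✗ does not match
  E. C: ✗ does not match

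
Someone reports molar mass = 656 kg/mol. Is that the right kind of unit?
Yes

molar mass has SI base units: kg / mol
kg/mol reduces to the same SI base units, so it is a valid unit for molar mass.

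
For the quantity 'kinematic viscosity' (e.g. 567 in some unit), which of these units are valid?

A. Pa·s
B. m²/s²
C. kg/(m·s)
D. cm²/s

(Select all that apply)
D

kinematic viscosity has SI base units: m^2 / s

Checking each option against m^2 / s:
  A. Pa·s: ✗ does not match
  B. m²/s²: ✗ does not match
  C. kg/(m·s): ✗ does not match
  D. cm²/s: ✓ matches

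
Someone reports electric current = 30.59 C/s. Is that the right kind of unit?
Yes

electric current has SI base units: A
C/s reduces to the same SI base units, so it is a valid unit for electric current.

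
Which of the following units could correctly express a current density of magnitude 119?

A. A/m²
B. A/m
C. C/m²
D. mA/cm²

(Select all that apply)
A, D

current density has SI base units: A / m^2

Checking each option against A / m^2:
  A. A/m²: ✓ matches
  B. A/m: ✗ does not match
  C. C/m²: ✗ does not match
  D. mA/cm²: ✓ matches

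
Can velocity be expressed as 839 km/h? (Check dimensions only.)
Yes

velocity has SI base units: m / s
km/h reduces to the same SI base units, so it is a valid unit for velocity.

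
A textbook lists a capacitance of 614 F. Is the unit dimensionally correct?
Yes

capacitance has SI base units: A^2 * s^4 / (kg * m^2)
F reduces to the same SI base units, so it is a valid unit for capacitance.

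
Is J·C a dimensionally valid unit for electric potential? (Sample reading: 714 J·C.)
No

electric potential has SI base units: kg * m^2 / (A * s^3)
J·C does NOT reduce to kg * m^2 / (A * s^3); a valid unit for electric potential would be e.g. V.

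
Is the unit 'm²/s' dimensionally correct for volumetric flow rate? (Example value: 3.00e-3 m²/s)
No

volumetric flow rate has SI base units: m^3 / s
m²/s does NOT reduce to m^3 / s; a valid unit for volumetric flow rate would be e.g. m³/s.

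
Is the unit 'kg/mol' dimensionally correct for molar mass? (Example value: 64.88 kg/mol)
Yes

molar mass has SI base units: kg / mol
kg/mol reduces to the same SI base units, so it is a valid unit for molar mass.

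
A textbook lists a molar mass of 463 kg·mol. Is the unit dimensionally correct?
No

molar mass has SI base units: kg / mol
kg·mol does NOT reduce to kg / mol; a valid unit for molar mass would be e.g. kg/mol.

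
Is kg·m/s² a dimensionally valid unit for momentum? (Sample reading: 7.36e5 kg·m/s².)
No

momentum has SI base units: kg * m / s
kg·m/s² does NOT reduce to kg * m / s; a valid unit for momentum would be e.g. kg·m/s.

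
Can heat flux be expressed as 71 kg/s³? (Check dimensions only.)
Yes

heat flux has SI base units: kg / s^3
kg/s³ reduces to the same SI base units, so it is a valid unit for heat flux.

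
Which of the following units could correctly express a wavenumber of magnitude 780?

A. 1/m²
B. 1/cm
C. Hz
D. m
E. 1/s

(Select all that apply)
B

wavenumber has SI base units: 1 / m

Checking each option against 1 / m:
  A. 1/m²: ✗ does not match
  B. 1/cm: ✓ matches
  C. Hz: ✗ does not match
  D. m: ✗ does not match
  E. 1/s: ✗ does not match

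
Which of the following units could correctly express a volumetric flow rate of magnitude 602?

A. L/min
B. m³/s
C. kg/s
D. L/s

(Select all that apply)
A, B, D

volumetric flow rate has SI base units: m^3 / s

Checking each option against m^3 / s:
  A. L/min: ✓ matches
  B. m³/s: ✓ matches
  C. kg/s: ✗ does not match
  D. L/s: ✓ matches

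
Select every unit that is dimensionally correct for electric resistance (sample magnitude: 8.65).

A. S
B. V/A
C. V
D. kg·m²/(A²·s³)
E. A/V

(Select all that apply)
B, D

electric resistance has SI base units: kg * m^2 / (A^2 * s^3)

Checking each option against kg * m^2 / (A^2 * s^3):
  A. S: ✗ does not match
  B. V/A: ✓ matches
  C. V: ✗ does not match
  D. kg·m²/(A²·s³): ✓ matches
  E. A/V: ✗ does not match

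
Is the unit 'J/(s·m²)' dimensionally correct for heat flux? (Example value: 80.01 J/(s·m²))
Yes

heat flux has SI base units: kg / s^3
J/(s·m²) reduces to the same SI base units, so it is a valid unit for heat flux.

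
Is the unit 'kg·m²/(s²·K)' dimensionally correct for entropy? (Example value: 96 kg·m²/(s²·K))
Yes

entropy has SI base units: kg * m^2 / (s^2 * K)
kg·m²/(s²·K) reduces to the same SI base units, so it is a valid unit for entropy.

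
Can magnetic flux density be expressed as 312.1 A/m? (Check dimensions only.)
No

magnetic flux density has SI base units: kg / (A * s^2)
A/m does NOT reduce to kg / (A * s^2); a valid unit for magnetic flux density would be e.g. T.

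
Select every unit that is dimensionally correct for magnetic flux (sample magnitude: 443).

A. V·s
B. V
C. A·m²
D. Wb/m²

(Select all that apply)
A

magnetic flux has SI base units: kg * m^2 / (A * s^2)

Checking each option against kg * m^2 / (A * s^2):
  A. V·s: ✓ matches
  B. V: ✗ does not match
  C. A·m²: ✗ does not match
  D. Wb/m²: ✗ does not match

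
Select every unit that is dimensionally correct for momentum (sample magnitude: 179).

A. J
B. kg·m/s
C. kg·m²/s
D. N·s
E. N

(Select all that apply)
B, D

momentum has SI base units: kg * m / s

Checking each option against kg * m / s:
  A. J: ✗ does not match
  B. kg·m/s: ✓ matches
  C. kg·m²/s: ✗ does not match
  D. N·s: ✓ matches
  E. N: ✗ does not match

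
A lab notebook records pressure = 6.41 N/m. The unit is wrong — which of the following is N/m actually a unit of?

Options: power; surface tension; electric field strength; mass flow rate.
surface tension

pressure should have units dimensionally equivalent to kg / (m * s^2) (e.g. Pa).
The given unit 'N/m' reduces to kg / s^2. Of the listed options, that is the dimensionality of surface tension.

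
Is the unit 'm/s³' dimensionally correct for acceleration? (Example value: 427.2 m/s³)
No

acceleration has SI base units: m / s^2
m/s³ does NOT reduce to m / s^2; a valid unit for acceleration would be e.g. m/s².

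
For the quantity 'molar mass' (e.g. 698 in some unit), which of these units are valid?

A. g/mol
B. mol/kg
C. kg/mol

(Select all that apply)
A, C

molar mass has SI base units: kg / mol

Checking each option against kg / mol:
  A. g/mol: ✓ matches
  B. mol/kg: ✗ does not match
  C. kg/mol: ✓ matches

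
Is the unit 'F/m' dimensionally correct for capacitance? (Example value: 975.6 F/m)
No

capacitance has SI base units: A^2 * s^4 / (kg * m^2)
F/m does NOT reduce to A^2 * s^4 / (kg * m^2); a valid unit for capacitance would be e.g. F.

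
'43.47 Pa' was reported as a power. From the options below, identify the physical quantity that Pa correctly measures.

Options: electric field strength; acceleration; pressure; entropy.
pressure

power should have units dimensionally equivalent to kg * m^2 / s^3 (e.g. W).
The given unit 'Pa' reduces to kg / (m * s^2). Of the listed options, that is the dimensionality of pressure.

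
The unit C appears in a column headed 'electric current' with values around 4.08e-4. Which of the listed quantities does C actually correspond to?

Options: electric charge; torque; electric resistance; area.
electric charge

electric current should have units dimensionally equivalent to A (e.g. A).
The given unit 'C' reduces to A * s. Of the listed options, that is the dimensionality of electric charge.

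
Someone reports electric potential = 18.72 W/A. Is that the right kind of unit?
Yes

electric potential has SI base units: kg * m^2 / (A * s^3)
W/A reduces to the same SI base units, so it is a valid unit for electric potential.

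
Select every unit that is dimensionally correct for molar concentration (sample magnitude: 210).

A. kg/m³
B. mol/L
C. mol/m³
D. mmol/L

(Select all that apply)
B, C, D

molar concentration has SI base units: mol / m^3

Checking each option against mol / m^3:
  A. kg/m³: ✗ does not match
  B. mol/L: ✓ matches
  C. mol/m³: ✓ matches
  D. mmol/L: ✓ matches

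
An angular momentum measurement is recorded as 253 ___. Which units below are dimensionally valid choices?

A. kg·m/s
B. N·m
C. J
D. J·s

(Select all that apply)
D

angular momentum has SI base units: kg * m^2 / s

Checking each option against kg * m^2 / s:
  A. kg·m/s: ✗ does not match
  B. N·m: ✗ does not match
  C. J: ✗ does not match
  D. J·s: ✓ matches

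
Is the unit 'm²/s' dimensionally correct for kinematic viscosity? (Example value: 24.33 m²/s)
Yes

kinematic viscosity has SI base units: m^2 / s
m²/s reduces to the same SI base units, so it is a valid unit for kinematic viscosity.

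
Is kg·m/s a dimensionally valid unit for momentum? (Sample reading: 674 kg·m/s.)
Yes

momentum has SI base units: kg * m / s
kg·m/s reduces to the same SI base units, so it is a valid unit for momentum.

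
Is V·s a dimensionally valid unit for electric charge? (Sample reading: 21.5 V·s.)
No

electric charge has SI base units: A * s
V·s does NOT reduce to A * s; a valid unit for electric charge would be e.g. C.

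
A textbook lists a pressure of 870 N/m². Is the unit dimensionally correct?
Yes

pressure has SI base units: kg / (m * s^2)
N/m² reduces to the same SI base units, so it is a valid unit for pressure.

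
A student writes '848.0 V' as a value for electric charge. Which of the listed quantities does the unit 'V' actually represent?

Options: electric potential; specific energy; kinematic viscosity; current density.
electric potential

electric charge should have units dimensionally equivalent to A * s (e.g. C).
The given unit 'V' reduces to kg * m^2 / (A * s^3). Of the listed options, that is the dimensionality of electric potential.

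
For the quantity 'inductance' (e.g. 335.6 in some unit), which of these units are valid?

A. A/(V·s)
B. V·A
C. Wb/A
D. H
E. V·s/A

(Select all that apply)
C, D, E

inductance has SI base units: kg * m^2 / (A^2 * s^2)

Checking each option against kg * m^2 / (A^2 * s^2):
  A. A/(V·s): ✗ does not match
  B. V·A: ✗ does not match
  C. Wb/A: ✓ matches
  D. H: ✓ matches
  E. V·s/A: ✓ matches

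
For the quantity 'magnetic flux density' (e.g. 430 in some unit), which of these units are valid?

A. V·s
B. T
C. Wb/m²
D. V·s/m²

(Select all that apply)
B, C, D

magnetic flux density has SI base units: kg / (A * s^2)

Checking each option against kg / (A * s^2):
  A. V·s: ✗ does not match
  B. T: ✓ matches
  C. Wb/m²: ✓ matches
  D. V·s/m²: ✓ matches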